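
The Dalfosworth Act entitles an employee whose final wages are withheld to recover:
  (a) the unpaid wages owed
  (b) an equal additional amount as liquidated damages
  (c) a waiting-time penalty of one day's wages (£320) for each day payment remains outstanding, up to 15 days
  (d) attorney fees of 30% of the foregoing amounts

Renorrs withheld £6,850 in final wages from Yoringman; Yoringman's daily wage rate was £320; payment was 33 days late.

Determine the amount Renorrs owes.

£24,050

Liquidated damages (equal amount): £6,850
Penalty days: min(33, 15) = 15
Waiting-time penalty: 15 × £320 = £4,800
Subtotal: £6,850 + £6,850 + £4,800 = £18,500
Attorney fees: 30% of £18,500 = £5,550
Total award: £18,500 + £5,550 = £24,050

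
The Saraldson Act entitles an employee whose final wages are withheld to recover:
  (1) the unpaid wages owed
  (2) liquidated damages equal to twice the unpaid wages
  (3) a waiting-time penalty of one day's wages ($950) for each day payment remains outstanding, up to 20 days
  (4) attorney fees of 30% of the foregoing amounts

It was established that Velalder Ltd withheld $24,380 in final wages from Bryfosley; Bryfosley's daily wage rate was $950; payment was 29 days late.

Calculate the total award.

Doubled: 2 × $24,380 = $48,760
Penalty days: min(29, 20) = 20
Waiting-time penalty: 20 × $950 = $19,000
Subtotal: $24,380 + $48,760 + $19,000 = $92,140
Attorney fees: 30% of $92,140 = $27,642
Total award: $92,140 + $27,642 = $119,782

$119,782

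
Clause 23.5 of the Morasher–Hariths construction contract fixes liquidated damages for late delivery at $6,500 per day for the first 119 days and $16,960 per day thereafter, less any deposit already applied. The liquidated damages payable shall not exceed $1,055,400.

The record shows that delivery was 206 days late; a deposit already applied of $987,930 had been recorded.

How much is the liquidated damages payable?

$1,055,400

First 119 days: 119 × $6,500 = $773,500
Remaining days: (206 − 119) × $16,960 = $1,475,520
Accrued per-day damages: $773,500 + $1,475,520 = $2,249,020
Less deposit already applied: $2,249,020 − $987,930 = $1,261,090
Cap at $1,055,400: $1,261,090 exceeds the cap → $1,055,400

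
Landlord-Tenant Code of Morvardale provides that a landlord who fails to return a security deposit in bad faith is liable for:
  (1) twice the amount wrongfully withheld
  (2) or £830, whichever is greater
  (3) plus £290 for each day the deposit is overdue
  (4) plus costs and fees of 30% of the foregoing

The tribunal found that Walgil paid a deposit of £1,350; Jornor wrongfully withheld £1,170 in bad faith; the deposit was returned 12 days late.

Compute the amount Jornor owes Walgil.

Doubled: 2 × £1,170 = £2,340
Minimum £830: £2,340 meets the minimum, no increase.
Late-return penalty: 12 × £290 = £3,480
Damages plus late penalty: £2,340 + £3,480 = £5,820
Costs and fees: 30% of £5,820 = £1,746
Total recovery: £5,820 + £1,746 = £7,566

£7,566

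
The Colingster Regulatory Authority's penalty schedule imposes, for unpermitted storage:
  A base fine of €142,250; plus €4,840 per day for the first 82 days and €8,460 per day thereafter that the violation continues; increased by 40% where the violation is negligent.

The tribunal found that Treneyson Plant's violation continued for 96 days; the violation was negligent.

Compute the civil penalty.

Civil penalty: €920,598

First 82 days: 82 × €4,840 = €396,880
Remaining days: (96 − 82) × €8,460 = €118,440
Per-day component: €396,880 + €118,440 = €515,320
Base plus per-day: €142,250 + €515,320 = €657,570
Enhancement: 40% of €657,570 = €263,028
Enhanced fine: €657,570 + €263,028 = €920,598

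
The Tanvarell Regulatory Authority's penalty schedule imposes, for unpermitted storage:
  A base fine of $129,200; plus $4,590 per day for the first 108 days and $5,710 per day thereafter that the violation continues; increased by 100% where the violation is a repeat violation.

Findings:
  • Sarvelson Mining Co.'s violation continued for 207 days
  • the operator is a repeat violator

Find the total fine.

$2,380,420

First 108 days: 108 × $4,590 = $495,720
Remaining days: (207 − 108) × $5,710 = $565,290
Per-day component: $495,720 + $565,290 = $1,061,010
Base plus per-day: $129,200 + $1,061,010 = $1,190,210
Enhancement: 100% of $1,190,210 = $1,190,210
Enhanced fine: $1,190,210 + $1,190,210 = $2,380,420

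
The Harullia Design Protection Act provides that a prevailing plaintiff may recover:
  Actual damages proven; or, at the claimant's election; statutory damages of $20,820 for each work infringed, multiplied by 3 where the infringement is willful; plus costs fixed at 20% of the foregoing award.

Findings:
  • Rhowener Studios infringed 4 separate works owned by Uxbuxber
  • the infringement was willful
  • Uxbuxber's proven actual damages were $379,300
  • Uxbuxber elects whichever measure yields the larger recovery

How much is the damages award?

Award: $455,160

Statutory damages: 4 × $20,820 = $83,280
Trebled: 3 × $83,280 = $249,840
Greater of actual damages ($379,300) or enhanced statutory damages ($249,840): $379,300
Costs: 20% of $379,300 = $75,860
Award plus costs: $379,300 + $75,860 = $455,160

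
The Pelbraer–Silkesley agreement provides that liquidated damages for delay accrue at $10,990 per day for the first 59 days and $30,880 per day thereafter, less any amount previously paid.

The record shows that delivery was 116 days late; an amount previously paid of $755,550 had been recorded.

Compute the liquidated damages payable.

$1,653,020

First 59 days: 59 × $10,990 = $648,410
Remaining days: (116 − 59) × $30,880 = $1,760,160
Accrued per-day damages: $648,410 + $1,760,160 = $2,408,570
Less amount previously paid: $2,408,570 − $755,550 = $1,653,020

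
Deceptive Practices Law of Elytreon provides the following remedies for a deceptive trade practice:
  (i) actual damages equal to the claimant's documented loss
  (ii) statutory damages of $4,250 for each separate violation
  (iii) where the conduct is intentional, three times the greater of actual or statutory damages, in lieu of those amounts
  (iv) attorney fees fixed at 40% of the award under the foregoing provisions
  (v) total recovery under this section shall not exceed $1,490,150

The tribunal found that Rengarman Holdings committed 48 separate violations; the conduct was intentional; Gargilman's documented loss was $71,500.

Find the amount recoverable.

Statutory damages: 48 × $4,250 = $204,000
Greater of actual damages ($71,500) or statutory damages ($204,000): $204,000
Trebled: 3 × $204,000 = $612,000
Attorney fees: 40% of $612,000 = $244,800
Total before cap: $612,000 + $244,800 = $856,800
Cap at $1,490,150: $856,800 is within the cap, no reduction.

Total recovery: $856,800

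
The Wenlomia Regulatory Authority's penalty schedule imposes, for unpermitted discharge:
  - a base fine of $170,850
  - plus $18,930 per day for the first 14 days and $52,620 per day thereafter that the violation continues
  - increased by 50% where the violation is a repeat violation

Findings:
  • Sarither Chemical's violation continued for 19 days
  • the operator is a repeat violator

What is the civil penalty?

First 14 days: 14 × $18,930 = $265,020
Remaining days: (19 − 14) × $52,620 = $263,100
Per-day component: $265,020 + $263,100 = $528,120
Base plus per-day: $170,850 + $528,120 = $698,970
Enhancement: 50% of $698,970 = $349,485
Enhanced fine: $698,970 + $349,485 = $1,048,455

Civil penalty: $1,048,455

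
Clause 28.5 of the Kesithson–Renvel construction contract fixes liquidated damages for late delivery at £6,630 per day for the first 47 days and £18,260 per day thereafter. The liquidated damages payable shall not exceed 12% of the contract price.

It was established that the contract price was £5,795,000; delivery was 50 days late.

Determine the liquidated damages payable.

Liquidated damages: £366,390

First 47 days: 47 × £6,630 = £311,610
Remaining days: (50 − 47) × £18,260 = £54,780
Accrued per-day damages: £311,610 + £54,780 = £366,390
Cap: 12% of £5,795,000 = £695,400
Cap at £695,400: £366,390 is within the cap, no reduction.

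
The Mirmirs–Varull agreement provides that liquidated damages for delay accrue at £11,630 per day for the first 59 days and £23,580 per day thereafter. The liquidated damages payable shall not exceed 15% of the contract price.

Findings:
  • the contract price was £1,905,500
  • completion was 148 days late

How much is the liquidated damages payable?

£285,825

First 59 days: 59 × £11,630 = £686,170
Remaining days: (148 − 59) × £23,580 = £2,098,620
Accrued per-day damages: £686,170 + £2,098,620 = £2,784,790
Cap: 15% of £1,905,500 = £285,825
Cap at £285,825: £2,784,790 exceeds the cap → £285,825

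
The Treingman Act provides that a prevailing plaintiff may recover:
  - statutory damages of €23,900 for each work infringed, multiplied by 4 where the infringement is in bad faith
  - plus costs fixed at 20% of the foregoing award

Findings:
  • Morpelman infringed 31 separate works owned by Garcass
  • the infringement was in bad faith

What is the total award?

€3,556,320

Statutory damages: 31 × €23,900 = €740,900
Multiplied by 4: 4 × €740,900 = €2,963,600
Costs: 20% of €2,963,600 = €592,720
Award plus costs: €2,963,600 + €592,720 = €3,556,320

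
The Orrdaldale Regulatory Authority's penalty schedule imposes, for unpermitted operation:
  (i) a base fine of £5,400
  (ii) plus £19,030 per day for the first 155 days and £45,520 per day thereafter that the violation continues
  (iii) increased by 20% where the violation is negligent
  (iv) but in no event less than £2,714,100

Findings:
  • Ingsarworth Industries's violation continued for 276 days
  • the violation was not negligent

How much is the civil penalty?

Civil penalty: £8,462,970

First 155 days: 155 × £19,030 = £2,949,650
Remaining days: (276 − 155) × £45,520 = £5,507,920
Per-day component: £2,949,650 + £5,507,920 = £8,457,570
Base plus per-day: £5,400 + £8,457,570 = £8,462,970
The violation was not negligent: no 20% increase.
Minimum £2,714,100: £8,462,970 meets the minimum, no increase.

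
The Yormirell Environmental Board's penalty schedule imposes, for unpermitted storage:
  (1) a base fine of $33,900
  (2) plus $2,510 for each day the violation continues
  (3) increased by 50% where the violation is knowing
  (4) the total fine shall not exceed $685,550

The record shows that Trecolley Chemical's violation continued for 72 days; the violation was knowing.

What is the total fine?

Per-day component: 72 × $2,510 = $180,720
Base plus per-day: $33,900 + $180,720 = $214,620
Enhancement: 50% of $214,620 = $107,310
Enhanced fine: $214,620 + $107,310 = $321,930
Cap at $685,550: $321,930 is within the cap, no reduction.

$321,930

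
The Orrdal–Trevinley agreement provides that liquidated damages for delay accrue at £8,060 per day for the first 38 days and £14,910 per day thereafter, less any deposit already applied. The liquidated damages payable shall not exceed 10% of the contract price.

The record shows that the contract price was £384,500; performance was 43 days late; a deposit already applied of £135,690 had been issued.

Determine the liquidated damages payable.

First 38 days: 38 × £8,060 = £306,280
Remaining days: (43 − 38) × £14,910 = £74,550
Accrued per-day damages: £306,280 + £74,550 = £380,830
Less deposit already applied: £380,830 − £135,690 = £245,140
Cap: 10% of £384,500 = £38,450
Cap at £38,450: £245,140 exceeds the cap → £38,450

£38,450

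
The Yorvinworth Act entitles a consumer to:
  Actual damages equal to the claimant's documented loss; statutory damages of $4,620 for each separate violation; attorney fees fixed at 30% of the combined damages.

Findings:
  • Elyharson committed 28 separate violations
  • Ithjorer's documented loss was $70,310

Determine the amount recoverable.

$259,571

Statutory damages: 28 × $4,620 = $129,360
Combined damages: $70,310 + $129,360 = $199,670
Attorney fees: 30% of $199,670 = $59,901
Total recovery: $199,670 + $59,901 = $259,571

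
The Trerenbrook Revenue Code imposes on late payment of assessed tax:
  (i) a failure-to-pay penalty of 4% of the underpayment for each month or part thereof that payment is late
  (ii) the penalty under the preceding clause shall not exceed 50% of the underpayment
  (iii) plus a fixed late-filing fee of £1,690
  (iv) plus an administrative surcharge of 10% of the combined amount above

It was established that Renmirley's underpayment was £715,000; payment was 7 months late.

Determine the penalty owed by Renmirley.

Accrued rate: 4% × 7 = 28%, capped at 50% → 28%
Failure-to-pay penalty: 28% of £715,000 = £200,200
Penalty before surcharge: £200,200 + £1,690 = £201,890
Administrative surcharge: 10% of £201,890 = £20,189
Total penalty: £201,890 + £20,189 = £222,079

£222,079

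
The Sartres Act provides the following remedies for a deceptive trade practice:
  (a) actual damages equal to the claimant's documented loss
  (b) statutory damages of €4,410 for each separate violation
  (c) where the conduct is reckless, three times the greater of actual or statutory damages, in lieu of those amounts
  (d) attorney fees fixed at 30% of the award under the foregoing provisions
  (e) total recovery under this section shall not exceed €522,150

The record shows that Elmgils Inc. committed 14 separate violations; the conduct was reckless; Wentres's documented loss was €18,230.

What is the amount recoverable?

Statutory damages: 14 × €4,410 = €61,740
Greater of actual damages (€18,230) or statutory damages (€61,740): €61,740
Trebled: 3 × €61,740 = €185,220
Attorney fees: 30% of €185,220 = €55,566
Total before cap: €185,220 + €55,566 = €240,786
Cap at €522,150: €240,786 is within the cap, no reduction.

€240,786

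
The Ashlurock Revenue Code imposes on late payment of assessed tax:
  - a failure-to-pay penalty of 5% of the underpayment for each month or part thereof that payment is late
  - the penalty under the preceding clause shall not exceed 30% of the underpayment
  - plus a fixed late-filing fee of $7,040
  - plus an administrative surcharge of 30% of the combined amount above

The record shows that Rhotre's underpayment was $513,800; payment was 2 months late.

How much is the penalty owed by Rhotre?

Accrued rate: 5% × 2 = 10%, capped at 30% → 10%
Failure-to-pay penalty: 10% of $513,800 = $51,380
Penalty before surcharge: $51,380 + $7,040 = $58,420
Administrative surcharge: 30% of $58,420 = $17,526
Total penalty: $58,420 + $17,526 = $75,946

$75,946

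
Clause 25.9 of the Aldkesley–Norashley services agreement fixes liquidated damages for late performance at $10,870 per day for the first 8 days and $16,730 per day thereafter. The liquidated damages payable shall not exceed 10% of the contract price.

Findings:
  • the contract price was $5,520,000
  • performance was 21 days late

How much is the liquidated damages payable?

Liquidated damages: $304,450

First 8 days: 8 × $10,870 = $86,960
Remaining days: (21 − 8) × $16,730 = $217,490
Accrued per-day damages: $86,960 + $217,490 = $304,450
Cap: 10% of $5,520,000 = $552,000
Cap at $552,000: $304,450 is within the cap, no reduction.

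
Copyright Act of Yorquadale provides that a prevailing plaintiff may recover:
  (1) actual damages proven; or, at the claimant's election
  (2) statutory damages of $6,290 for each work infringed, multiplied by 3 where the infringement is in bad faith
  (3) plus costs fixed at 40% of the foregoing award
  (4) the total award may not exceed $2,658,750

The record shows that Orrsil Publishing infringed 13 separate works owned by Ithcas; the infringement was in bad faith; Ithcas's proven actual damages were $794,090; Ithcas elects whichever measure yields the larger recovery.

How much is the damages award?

$1,111,726

Statutory damages: 13 × $6,290 = $81,770
Trebled: 3 × $81,770 = $245,310
Greater of actual damages ($794,090) or enhanced statutory damages ($245,310): $794,090
Costs: 40% of $794,090 = $317,636
Award plus costs: $794,090 + $317,636 = $1,111,726
Cap at $2,658,750: $1,111,726 is within the cap, no reduction.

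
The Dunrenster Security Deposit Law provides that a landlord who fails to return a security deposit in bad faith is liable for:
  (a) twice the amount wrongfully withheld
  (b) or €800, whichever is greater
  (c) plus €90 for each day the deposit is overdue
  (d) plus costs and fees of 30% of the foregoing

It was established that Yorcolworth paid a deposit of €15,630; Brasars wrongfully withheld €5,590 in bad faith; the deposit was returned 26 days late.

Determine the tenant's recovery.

Doubled: 2 × €5,590 = €11,180
Minimum €800: €11,180 meets the minimum, no increase.
Late-return penalty: 26 × €90 = €2,340
Damages plus late penalty: €11,180 + €2,340 = €13,520
Costs and fees: 30% of €13,520 = €4,056
Total recovery: €13,520 + €4,056 = €17,576

€17,576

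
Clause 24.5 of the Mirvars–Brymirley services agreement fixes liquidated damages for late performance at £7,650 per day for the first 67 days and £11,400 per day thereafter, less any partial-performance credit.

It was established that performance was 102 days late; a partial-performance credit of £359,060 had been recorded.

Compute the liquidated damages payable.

£552,490

First 67 days: 67 × £7,650 = £512,550
Remaining days: (102 − 67) × £11,400 = £399,000
Accrued per-day damages: £512,550 + £399,000 = £911,550
Less partial-performance credit: £911,550 − £359,060 = £552,490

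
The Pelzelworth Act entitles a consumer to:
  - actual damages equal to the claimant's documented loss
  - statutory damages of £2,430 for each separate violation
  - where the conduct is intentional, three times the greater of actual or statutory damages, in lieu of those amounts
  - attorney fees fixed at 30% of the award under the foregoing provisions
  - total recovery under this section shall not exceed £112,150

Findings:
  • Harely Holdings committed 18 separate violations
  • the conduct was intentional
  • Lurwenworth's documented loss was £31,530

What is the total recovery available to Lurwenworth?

Statutory damages: 18 × £2,430 = £43,740
Greater of actual damages (£31,530) or statutory damages (£43,740): £43,740
Trebled: 3 × £43,740 = £131,220
Attorney fees: 30% of £131,220 = £39,366
Total before cap: £131,220 + £39,366 = £170,586
Cap at £112,150: £170,586 exceeds the cap → £112,150

£112,150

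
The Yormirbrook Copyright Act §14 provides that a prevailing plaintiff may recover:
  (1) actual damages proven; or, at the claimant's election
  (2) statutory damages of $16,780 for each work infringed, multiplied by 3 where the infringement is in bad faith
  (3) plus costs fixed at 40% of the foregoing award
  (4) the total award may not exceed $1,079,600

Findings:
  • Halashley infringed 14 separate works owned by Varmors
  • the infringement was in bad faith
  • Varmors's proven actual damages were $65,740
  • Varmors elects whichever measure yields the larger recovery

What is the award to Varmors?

$986,664

Statutory damages: 14 × $16,780 = $234,920
Trebled: 3 × $234,920 = $704,760
Greater of actual damages ($65,740) or enhanced statutory damages ($704,760): $704,760
Costs: 40% of $704,760 = $281,904
Award plus costs: $704,760 + $281,904 = $986,664
Cap at $1,079,600: $986,664 is within the cap, no reduction.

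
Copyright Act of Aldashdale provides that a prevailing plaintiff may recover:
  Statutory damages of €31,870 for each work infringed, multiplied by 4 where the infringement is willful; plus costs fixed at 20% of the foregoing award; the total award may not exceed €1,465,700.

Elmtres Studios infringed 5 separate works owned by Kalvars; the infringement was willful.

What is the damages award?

€764,880

Statutory damages: 5 × €31,870 = €159,350
Multiplied by 4: 4 × €159,350 = €637,400
Costs: 20% of €637,400 = €127,480
Award plus costs: €637,400 + €127,480 = €764,880
Cap at €1,465,700: €764,880 is within the cap, no reduction.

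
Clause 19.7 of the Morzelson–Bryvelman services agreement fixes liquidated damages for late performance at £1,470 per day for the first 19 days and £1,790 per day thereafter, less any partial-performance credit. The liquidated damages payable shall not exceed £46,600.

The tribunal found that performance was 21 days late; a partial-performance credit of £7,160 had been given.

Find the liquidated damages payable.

£24,350

First 19 days: 19 × £1,470 = £27,930
Remaining days: (21 − 19) × £1,790 = £3,580
Accrued per-day damages: £27,930 + £3,580 = £31,510
Less partial-performance credit: £31,510 − £7,160 = £24,350
Cap at £46,600: £24,350 is within the cap, no reduction.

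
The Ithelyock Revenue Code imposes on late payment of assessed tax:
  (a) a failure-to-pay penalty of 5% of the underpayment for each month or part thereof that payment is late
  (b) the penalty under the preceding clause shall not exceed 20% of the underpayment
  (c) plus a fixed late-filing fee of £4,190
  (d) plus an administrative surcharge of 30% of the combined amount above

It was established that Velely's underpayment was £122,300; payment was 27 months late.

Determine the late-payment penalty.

Accrued rate: 5% × 27 = 135%, capped at 20% → 20%
Failure-to-pay penalty: 20% of £122,300 = £24,460
Penalty before surcharge: £24,460 + £4,190 = £28,650
Administrative surcharge: 30% of £28,650 = £8,595
Total penalty: £28,650 + £8,595 = £37,245

£37,245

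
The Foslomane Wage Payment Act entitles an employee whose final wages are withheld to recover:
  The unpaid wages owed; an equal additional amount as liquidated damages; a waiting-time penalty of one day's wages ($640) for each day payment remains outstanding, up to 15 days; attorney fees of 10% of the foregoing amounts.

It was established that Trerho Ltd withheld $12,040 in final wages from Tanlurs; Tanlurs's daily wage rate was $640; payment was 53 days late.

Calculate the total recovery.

$37,048

Liquidated damages (equal amount): $12,040
Penalty days: min(53, 15) = 15
Waiting-time penalty: 15 × $640 = $9,600
Subtotal: $12,040 + $12,040 + $9,600 = $33,680
Attorney fees: 10% of $33,680 = $3,368
Total award: $33,680 + $3,368 = $37,048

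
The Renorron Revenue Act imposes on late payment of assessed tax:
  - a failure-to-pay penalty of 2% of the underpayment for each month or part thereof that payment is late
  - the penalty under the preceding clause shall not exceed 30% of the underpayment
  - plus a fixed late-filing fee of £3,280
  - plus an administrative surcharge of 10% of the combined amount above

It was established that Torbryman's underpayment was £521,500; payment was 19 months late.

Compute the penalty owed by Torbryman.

Accrued rate: 2% × 19 = 38%, capped at 30% → 30%
Failure-to-pay penalty: 30% of £521,500 = £156,450
Penalty before surcharge: £156,450 + £3,280 = £159,730
Administrative surcharge: 10% of £159,730 = £15,973
Total penalty: £159,730 + £15,973 = £175,703

£175,703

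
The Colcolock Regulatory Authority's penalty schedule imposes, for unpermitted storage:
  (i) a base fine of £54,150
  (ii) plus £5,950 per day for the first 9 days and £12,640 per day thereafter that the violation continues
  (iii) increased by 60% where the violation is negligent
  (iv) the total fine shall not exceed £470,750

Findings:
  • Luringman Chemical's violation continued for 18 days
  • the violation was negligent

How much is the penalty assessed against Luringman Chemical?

First 9 days: 9 × £5,950 = £53,550
Remaining days: (18 − 9) × £12,640 = £113,760
Per-day component: £53,550 + £113,760 = £167,310
Base plus per-day: £54,150 + £167,310 = £221,460
Enhancement: 60% of £221,460 = £132,876
Enhanced fine: £221,460 + £132,876 = £354,336
Cap at £470,750: £354,336 is within the cap, no reduction.

£354,336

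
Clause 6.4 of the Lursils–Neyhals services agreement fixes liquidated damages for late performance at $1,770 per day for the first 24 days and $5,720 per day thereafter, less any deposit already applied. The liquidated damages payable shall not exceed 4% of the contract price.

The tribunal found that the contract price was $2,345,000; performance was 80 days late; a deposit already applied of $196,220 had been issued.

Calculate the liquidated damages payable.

First 24 days: 24 × $1,770 = $42,480
Remaining days: (80 − 24) × $5,720 = $320,320
Accrued per-day damages: $42,480 + $320,320 = $362,800
Less deposit already applied: $362,800 − $196,220 = $166,580
Cap: 4% of $2,345,000 = $93,800
Cap at $93,800: $166,580 exceeds the cap → $93,800

$93,800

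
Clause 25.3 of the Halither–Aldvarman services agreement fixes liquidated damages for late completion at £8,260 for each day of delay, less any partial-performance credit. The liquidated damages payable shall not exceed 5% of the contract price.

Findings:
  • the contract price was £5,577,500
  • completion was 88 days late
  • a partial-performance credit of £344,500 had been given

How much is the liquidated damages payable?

Per-day damages: 88 × £8,260 = £726,880
Less partial-performance credit: £726,880 − £344,500 = £382,380
Cap: 5% of £5,577,500 = £278,875
Cap at £278,875: £382,380 exceeds the cap → £278,875

Liquidated damages: £278,875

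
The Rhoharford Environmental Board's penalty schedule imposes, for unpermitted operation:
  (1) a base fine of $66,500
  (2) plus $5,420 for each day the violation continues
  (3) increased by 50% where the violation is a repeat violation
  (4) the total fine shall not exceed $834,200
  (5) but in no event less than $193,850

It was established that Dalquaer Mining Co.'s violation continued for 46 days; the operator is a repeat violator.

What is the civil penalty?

Per-day component: 46 × $5,420 = $249,320
Base plus per-day: $66,500 + $249,320 = $315,820
Enhancement: 50% of $315,820 = $157,910
Enhanced fine: $315,820 + $157,910 = $473,730
Cap at $834,200: $473,730 is within the cap, no reduction.
Minimum $193,850: $473,730 meets the minimum, no increase.

Civil penalty: $473,730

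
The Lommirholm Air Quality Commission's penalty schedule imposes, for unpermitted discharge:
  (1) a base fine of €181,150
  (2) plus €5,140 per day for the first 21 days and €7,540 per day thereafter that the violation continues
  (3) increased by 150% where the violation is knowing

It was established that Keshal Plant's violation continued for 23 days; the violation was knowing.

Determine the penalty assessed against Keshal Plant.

Civil penalty: €760,425

First 21 days: 21 × €5,140 = €107,940
Remaining days: (23 − 21) × €7,540 = €15,080
Per-day component: €107,940 + €15,080 = €123,020
Base plus per-day: €181,150 + €123,020 = €304,170
Enhancement: 150% of €304,170 = €456,255
Enhanced fine: €304,170 + €456,255 = €760,425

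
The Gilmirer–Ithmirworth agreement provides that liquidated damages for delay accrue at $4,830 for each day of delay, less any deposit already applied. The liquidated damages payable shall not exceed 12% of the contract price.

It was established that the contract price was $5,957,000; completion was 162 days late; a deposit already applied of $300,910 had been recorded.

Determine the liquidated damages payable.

Per-day damages: 162 × $4,830 = $782,460
Less deposit already applied: $782,460 − $300,910 = $481,550
Cap: 12% of $5,957,000 = $714,840
Cap at $714,840: $481,550 is within the cap, no reduction.

$481,550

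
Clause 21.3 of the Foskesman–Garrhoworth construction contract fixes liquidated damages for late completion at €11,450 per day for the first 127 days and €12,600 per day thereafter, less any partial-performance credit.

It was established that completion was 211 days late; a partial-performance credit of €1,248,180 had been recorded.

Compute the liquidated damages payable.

First 127 days: 127 × €11,450 = €1,454,150
Remaining days: (211 − 127) × €12,600 = €1,058,400
Accrued per-day damages: €1,454,150 + €1,058,400 = €2,512,550
Less partial-performance credit: €2,512,550 − €1,248,180 = €1,264,370

€1,264,370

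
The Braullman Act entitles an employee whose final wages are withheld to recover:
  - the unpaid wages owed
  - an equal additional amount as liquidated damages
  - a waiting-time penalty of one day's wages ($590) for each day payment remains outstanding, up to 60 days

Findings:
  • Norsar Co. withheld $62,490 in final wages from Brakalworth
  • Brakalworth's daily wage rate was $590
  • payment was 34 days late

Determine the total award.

Liquidated damages (equal amount): $62,490
Penalty days: min(34, 60) = 34
Waiting-time penalty: 34 × $590 = $20,060
Total award: $62,490 + $62,490 + $20,060 = $145,040

$145,040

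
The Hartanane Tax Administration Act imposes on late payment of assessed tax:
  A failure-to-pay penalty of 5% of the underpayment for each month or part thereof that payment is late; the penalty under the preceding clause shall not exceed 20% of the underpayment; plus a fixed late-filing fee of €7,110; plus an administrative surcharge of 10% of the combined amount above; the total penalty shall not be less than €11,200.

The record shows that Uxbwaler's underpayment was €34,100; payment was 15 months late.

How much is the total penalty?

€15,323

Accrued rate: 5% × 15 = 75%, capped at 20% → 20%
Failure-to-pay penalty: 20% of €34,100 = €6,820
Penalty before surcharge: €6,820 + €7,110 = €13,930
Administrative surcharge: 10% of €13,930 = €1,393
Total penalty: €13,930 + €1,393 = €15,323
Minimum €11,200: €15,323 meets the minimum, no increase.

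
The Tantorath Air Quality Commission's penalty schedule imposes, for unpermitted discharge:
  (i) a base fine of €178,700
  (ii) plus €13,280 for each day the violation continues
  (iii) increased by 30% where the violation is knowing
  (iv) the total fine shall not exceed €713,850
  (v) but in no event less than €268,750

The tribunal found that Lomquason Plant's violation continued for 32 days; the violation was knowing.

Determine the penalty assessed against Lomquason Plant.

€713,850

Per-day component: 32 × €13,280 = €424,960
Base plus per-day: €178,700 + €424,960 = €603,660
Enhancement: 30% of €603,660 = €181,098
Enhanced fine: €603,660 + €181,098 = €784,758
Cap at €713,850: €784,758 exceeds the cap → €713,850
Minimum €268,750: €713,850 meets the minimum, no increase.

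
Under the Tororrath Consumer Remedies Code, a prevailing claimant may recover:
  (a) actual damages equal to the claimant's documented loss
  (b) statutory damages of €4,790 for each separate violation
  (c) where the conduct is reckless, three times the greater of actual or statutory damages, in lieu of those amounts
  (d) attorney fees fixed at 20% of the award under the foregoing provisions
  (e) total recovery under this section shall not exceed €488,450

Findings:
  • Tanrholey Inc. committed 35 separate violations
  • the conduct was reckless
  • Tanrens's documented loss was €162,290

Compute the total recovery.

€488,450

Statutory damages: 35 × €4,790 = €167,650
Greater of actual damages (€162,290) or statutory damages (€167,650): €167,650
Trebled: 3 × €167,650 = €502,950
Attorney fees: 20% of €502,950 = €100,590
Total before cap: €502,950 + €100,590 = €603,540
Cap at €488,450: €603,540 exceeds the cap → €488,450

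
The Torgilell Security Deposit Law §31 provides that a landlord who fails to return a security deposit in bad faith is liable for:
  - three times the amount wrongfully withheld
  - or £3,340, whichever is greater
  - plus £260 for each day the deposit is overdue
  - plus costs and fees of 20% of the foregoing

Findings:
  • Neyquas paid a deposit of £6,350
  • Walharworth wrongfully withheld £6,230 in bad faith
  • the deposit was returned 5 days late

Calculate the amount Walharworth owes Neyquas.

Trebled: 3 × £6,230 = £18,690
Minimum £3,340: £18,690 meets the minimum, no increase.
Late-return penalty: 5 × £260 = £1,300
Damages plus late penalty: £18,690 + £1,300 = £19,990
Costs and fees: 20% of £19,990 = £3,998
Total recovery: £19,990 + £3,998 = £23,988

£23,988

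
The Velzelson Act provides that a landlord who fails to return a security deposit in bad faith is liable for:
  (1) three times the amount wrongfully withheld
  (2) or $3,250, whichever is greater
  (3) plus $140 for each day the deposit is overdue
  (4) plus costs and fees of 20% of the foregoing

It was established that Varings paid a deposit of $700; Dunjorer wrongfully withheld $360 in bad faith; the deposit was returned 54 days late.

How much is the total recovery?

$12,972

Trebled: 3 × $360 = $1,080
Minimum $3,250: $1,080 is below the minimum → $3,250
Late-return penalty: 54 × $140 = $7,560
Damages plus late penalty: $3,250 + $7,560 = $10,810
Costs and fees: 20% of $10,810 = $2,162
Total recovery: $10,810 + $2,162 = $12,972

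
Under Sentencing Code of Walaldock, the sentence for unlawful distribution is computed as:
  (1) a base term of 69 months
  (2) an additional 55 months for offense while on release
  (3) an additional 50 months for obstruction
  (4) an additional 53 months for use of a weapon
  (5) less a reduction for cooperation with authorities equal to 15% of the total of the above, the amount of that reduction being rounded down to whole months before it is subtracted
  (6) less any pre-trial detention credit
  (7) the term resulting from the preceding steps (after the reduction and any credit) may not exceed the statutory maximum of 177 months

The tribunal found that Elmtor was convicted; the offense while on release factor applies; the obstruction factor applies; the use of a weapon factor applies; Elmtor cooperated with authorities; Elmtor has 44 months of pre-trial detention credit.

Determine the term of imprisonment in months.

149 months

Offense while on release enhancement: +55 months
Obstruction enhancement: +50 months
Use of a weapon enhancement: +53 months
Adjusted term: 69 months + 55 months + 50 months + 53 months = 227 months
Cooperation with authorities reduction: 15% of 227 months = 34 months (rounded down)
After reduction: 227 − 34 = 193 months
Less pre-trial detention credit: 193 months − 44 months = 149 months
Cap at 177 months: 149 months is within the cap, no reduction.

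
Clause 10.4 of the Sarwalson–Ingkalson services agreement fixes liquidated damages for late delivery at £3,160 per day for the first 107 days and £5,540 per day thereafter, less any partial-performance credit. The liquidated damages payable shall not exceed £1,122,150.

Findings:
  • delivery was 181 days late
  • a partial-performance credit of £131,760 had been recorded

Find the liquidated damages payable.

£616,320

First 107 days: 107 × £3,160 = £338,120
Remaining days: (181 − 107) × £5,540 = £409,960
Accrued per-day damages: £338,120 + £409,960 = £748,080
Less partial-performance credit: £748,080 − £131,760 = £616,320
Cap at £1,122,150: £616,320 is within the cap, no reduction.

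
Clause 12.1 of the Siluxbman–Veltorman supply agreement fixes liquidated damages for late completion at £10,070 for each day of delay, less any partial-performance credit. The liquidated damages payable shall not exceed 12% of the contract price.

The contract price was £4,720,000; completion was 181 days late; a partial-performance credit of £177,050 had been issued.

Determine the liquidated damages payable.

Per-day damages: 181 × £10,070 = £1,822,670
Less partial-performance credit: £1,822,670 − £177,050 = £1,645,620
Cap: 12% of £4,720,000 = £566,400
Cap at £566,400: £1,645,620 exceeds the cap → £566,400

£566,400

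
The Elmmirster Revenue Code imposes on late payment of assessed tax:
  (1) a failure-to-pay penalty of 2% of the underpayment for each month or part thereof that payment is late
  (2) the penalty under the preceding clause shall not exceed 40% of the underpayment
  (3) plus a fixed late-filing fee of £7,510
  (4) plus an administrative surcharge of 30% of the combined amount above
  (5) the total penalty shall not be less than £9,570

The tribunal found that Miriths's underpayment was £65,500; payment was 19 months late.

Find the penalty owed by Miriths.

Accrued rate: 2% × 19 = 38%, capped at 40% → 38%
Failure-to-pay penalty: 38% of £65,500 = £24,890
Penalty before surcharge: £24,890 + £7,510 = £32,400
Administrative surcharge: 30% of £32,400 = £9,720
Total penalty: £32,400 + £9,720 = £42,120
Minimum £9,570: £42,120 meets the minimum, no increase.

£42,120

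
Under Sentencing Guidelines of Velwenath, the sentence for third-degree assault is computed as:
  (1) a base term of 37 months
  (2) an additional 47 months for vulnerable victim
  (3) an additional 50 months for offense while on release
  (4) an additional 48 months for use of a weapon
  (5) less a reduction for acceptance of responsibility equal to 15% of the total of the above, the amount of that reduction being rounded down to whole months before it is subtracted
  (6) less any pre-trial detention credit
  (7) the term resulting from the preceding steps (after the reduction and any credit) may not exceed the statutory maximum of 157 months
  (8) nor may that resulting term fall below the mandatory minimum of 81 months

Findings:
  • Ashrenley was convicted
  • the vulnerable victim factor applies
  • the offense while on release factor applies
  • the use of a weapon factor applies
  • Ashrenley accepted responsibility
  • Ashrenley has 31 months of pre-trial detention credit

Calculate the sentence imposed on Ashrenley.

Vulnerable victim enhancement: +47 months
Offense while on release enhancement: +50 months
Use of a weapon enhancement: +48 months
Adjusted term: 37 months + 47 months + 50 months + 48 months = 182 months
Acceptance of responsibility reduction: 15% of 182 months = 27 months (rounded down)
After reduction: 182 − 27 = 155 months
Less pre-trial detention credit: 155 months − 31 months = 124 months
Cap at 157 months: 124 months is within the cap, no reduction.
Minimum 81 months: 124 months meets the minimum, no increase.

124 months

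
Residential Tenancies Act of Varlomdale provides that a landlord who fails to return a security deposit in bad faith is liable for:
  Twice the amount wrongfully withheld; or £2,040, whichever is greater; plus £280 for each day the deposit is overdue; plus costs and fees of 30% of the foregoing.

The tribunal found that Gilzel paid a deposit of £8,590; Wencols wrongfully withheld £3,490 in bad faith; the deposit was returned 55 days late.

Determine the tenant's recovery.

£29,094

Doubled: 2 × £3,490 = £6,980
Minimum £2,040: £6,980 meets the minimum, no increase.
Late-return penalty: 55 × £280 = £15,400
Damages plus late penalty: £6,980 + £15,400 = £22,380
Costs and fees: 30% of £22,380 = £6,714
Total recovery: £22,380 + £6,714 = £29,094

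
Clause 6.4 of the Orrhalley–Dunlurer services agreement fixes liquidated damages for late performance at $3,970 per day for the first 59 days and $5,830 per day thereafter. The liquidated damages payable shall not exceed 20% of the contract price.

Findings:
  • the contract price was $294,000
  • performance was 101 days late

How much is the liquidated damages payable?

$58,800

First 59 days: 59 × $3,970 = $234,230
Remaining days: (101 − 59) × $5,830 = $244,860
Accrued per-day damages: $234,230 + $244,860 = $479,090
Cap: 20% of $294,000 = $58,800
Cap at $58,800: $479,090 exceeds the cap → $58,800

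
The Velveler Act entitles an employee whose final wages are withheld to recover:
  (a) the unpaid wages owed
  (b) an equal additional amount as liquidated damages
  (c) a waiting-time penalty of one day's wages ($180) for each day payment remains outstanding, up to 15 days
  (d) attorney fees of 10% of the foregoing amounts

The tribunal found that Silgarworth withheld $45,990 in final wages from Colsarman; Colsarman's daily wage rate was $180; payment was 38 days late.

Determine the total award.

Total award: $104,148

Liquidated damages (equal amount): $45,990
Penalty days: min(38, 15) = 15
Waiting-time penalty: 15 × $180 = $2,700
Subtotal: $45,990 + $45,990 + $2,700 = $94,680
Attorney fees: 10% of $94,680 = $9,468
Total award: $94,680 + $9,468 = $104,148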